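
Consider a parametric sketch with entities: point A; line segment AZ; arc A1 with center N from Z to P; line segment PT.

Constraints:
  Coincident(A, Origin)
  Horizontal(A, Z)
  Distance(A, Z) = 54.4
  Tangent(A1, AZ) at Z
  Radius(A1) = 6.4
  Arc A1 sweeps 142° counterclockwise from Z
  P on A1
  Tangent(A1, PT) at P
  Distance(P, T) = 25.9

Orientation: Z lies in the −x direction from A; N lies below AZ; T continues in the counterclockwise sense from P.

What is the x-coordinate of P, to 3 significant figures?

-58.3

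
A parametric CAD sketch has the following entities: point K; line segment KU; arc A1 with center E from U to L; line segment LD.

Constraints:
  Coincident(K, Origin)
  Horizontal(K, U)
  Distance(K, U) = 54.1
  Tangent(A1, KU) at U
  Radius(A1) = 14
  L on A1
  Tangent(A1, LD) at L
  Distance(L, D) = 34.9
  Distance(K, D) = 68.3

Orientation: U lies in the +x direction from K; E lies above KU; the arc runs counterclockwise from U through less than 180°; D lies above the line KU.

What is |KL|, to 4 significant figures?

69.20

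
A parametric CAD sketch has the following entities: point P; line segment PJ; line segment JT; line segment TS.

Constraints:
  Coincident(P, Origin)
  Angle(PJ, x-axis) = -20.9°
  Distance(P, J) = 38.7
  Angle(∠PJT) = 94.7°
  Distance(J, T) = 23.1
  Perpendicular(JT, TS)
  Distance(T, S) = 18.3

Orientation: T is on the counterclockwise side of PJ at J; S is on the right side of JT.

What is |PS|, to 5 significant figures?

62.645

∠PJT = 94.7°, so JT runs at -20.9° + (180° − 94.7°) = 64.400° from the x-axis; with |JT| = 23.1, T = J + 23.1·(cos 64.400°, sin 64.400°) = (46.135, 7.0266). The perpendicularity gives TS at right angles to JT; with |TS| = 18.3 on the right of JT, S = T + 18.3·(0.90183, -0.43209) = (62.638, -0.88060). Then |PS| = |S − P| = 62.645.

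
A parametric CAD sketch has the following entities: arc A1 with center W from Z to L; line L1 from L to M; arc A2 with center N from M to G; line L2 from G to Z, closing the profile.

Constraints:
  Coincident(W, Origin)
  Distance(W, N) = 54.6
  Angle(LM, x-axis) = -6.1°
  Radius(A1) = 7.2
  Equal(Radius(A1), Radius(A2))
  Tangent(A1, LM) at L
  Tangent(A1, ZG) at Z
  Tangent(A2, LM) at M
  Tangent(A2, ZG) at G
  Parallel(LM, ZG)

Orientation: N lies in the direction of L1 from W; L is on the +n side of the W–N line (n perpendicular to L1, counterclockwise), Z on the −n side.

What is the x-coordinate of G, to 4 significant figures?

53.53

The slot axis is L1's direction at -6.1°, so u = (cos -6.1°, sin -6.1°) = (0.9943, -0.1063) and n = (−sin -6.1°, cos -6.1°) = (0.1063, 0.9943). W is at the origin and N lies 54.6 along u from W, so N = 54.6·u = (54.29, -5.802). Tangency of A1 to both parallel lines with radius 7.2 puts L and Z at W ± 7.2·n: L = (0.7651, 7.159), Z = (-0.7651, -7.159). Equal radii place M and G the same way about N: M = N + 7.2·n = (55.06, 1.357), G = N − 7.2·n = (53.53, -12.96). So G.x = 53.53.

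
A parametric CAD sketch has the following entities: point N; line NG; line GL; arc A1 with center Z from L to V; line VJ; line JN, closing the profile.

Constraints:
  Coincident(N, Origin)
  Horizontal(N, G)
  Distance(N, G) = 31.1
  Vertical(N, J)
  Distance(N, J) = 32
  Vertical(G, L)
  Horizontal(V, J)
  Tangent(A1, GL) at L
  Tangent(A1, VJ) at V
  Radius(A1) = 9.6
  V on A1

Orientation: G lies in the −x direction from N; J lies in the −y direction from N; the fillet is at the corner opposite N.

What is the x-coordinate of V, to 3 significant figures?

-21.5

N is at the origin; N and G share the same y with |NG| = 31.1 and G on the −x side, so G = (-31.1, 0.00). N and J share the same x with |NJ| = 32.0 and J on the −y side, so J = (0.00, -32.0). The virtual corner opposite N is at (-31.1, -32.0). Since A1 is tangent to GL there, ZL ⟂ GL and tangency of A1 to VJ means the radius ZV is perpendicular to VJ, with radius 9.6, so the center Z sits 9.6 in from both sides at Z = (-21.5, -22.4). That places the tangent points at L = (-31.1, -22.4) on GL and V = (-21.5, -32.0) on VJ. So V.x = -21.5.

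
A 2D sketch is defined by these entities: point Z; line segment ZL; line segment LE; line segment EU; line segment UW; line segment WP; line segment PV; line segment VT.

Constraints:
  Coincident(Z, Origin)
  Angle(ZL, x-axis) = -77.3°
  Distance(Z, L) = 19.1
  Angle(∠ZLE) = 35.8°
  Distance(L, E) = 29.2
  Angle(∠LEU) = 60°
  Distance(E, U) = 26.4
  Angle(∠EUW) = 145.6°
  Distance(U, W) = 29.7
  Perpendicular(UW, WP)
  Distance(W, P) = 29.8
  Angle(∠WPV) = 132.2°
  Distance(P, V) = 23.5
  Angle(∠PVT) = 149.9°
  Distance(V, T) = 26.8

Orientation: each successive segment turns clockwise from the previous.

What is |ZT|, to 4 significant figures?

41.50

Z is at the origin; ZL runs at -77.3° with length 19.1, so L = (4.199, -18.63). ∠ZLE = 35.8° gives LE at 138.5° from the x-axis; with |LE| = 29.2, E = (-17.67, 0.7158). ∠LEU = 60.0° gives EU at 18.50° from the x-axis; with |EU| = 26.4, U = (7.365, 9.093). ∠EUW = 145.6° gives UW at -15.90° from the x-axis; with |UW| = 29.7, W = (35.93, 0.9560). The perpendicularity gives WP at right angles to UW, so WP runs at -105.9°; with |WP| = 29.8, P = (27.77, -27.70). ∠WPV = 132.2° gives PV at -153.7° from the x-axis; with |PV| = 23.5, V = (6.698, -38.12). ∠PVT = 149.9° gives VT at 176.2° from the x-axis; with |VT| = 26.8, T = (-20.04, -36.34). Then |ZT| = |T − Z| = 41.50.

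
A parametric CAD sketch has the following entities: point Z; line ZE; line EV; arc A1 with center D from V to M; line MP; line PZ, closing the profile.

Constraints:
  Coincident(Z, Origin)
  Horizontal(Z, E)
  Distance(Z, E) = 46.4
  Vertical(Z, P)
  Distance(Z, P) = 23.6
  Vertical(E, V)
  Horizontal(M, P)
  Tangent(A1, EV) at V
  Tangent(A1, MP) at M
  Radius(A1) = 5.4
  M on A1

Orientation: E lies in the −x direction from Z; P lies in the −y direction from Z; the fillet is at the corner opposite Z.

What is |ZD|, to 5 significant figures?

44.858

Z and P share the same x with |ZP| = 23.6 and P on the −y side, so P = (0.0000, -23.600). The virtual corner opposite Z is at (-46.400, -23.600). The tangent condition forces DV to be normal to EV and tangency of A1 to MP means the radius DM is perpendicular to MP, with radius 5.4, so the center D sits 5.4 in from both sides at D = (-41.000, -18.200). Then |ZD| = |D − Z| = 44.858.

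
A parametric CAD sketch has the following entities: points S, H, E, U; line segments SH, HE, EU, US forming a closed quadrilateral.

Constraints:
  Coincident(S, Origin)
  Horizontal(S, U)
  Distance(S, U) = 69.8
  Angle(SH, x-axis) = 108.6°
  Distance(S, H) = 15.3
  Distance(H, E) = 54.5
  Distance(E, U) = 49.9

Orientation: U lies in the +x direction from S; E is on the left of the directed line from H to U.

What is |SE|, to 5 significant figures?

59.426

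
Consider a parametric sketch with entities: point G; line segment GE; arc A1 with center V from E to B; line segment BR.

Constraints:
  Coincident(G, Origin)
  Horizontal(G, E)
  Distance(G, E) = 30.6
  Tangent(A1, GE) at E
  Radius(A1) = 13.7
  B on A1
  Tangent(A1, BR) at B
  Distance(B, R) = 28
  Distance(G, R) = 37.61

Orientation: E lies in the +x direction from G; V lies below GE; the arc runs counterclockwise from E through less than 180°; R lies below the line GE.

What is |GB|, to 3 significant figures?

20.0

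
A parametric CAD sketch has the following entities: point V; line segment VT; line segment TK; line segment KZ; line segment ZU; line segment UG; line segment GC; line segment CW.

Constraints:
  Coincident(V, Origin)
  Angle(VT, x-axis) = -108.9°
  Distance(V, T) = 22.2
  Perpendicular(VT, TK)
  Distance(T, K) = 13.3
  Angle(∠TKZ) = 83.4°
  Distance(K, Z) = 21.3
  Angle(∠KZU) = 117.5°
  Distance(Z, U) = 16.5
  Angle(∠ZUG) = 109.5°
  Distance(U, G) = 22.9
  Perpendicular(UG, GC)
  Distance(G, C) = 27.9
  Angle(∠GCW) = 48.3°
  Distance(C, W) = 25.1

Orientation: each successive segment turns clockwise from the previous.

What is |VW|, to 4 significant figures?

5.726

UG ⟂ GC, so GC runs at -158.5°; with |GC| = 27.9, C = (-11.68, -28.43). ∠GCW = 48.3° gives CW at 69.80° from the x-axis; with |CW| = 25.1, W = (-3.013, -4.870). Then |VW| = |W − V| = 5.726.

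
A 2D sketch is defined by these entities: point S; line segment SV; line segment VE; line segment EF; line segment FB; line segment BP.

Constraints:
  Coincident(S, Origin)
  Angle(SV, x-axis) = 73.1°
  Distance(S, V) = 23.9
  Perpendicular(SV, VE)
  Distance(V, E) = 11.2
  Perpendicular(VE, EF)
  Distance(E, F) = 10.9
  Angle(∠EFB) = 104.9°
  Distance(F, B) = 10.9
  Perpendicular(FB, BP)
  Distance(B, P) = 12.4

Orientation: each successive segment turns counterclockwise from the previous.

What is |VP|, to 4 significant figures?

3.052

S is at the origin; SV runs at 73.1° with length 23.9, so V = (6.948, 22.87). The perpendicularity gives VE at right angles to SV, so VE runs at 163.1°; with |VE| = 11.2, E = (-3.769, 26.12). The perpendicularity gives EF at right angles to VE, so EF runs at -106.9°; with |EF| = 10.9, F = (-6.937, 15.69). ∠EFB = 104.9° gives FB at -31.80° from the x-axis; with |FB| = 10.9, B = (2.327, 9.951). The perpendicularity gives BP at right angles to FB, so BP runs at 58.20°; with |BP| = 12.4, P = (8.861, 20.49). Then |VP| = |P − V| = 3.052.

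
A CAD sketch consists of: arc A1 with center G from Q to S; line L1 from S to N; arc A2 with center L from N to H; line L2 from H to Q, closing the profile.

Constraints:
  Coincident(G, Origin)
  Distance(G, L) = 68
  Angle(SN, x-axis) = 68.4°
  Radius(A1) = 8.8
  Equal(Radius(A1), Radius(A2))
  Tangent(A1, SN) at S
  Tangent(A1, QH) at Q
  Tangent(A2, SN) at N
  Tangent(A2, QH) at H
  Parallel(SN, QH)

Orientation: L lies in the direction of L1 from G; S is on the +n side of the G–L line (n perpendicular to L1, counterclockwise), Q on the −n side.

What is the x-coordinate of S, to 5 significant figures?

-8.1820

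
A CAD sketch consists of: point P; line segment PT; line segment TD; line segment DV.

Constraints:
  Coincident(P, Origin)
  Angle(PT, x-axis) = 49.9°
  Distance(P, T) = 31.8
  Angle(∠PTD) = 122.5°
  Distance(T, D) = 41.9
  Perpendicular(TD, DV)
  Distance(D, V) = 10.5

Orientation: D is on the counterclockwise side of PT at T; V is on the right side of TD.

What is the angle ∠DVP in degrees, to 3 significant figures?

57.7°

P is at the origin; PT runs at 49.9° with length 31.8, so T = 31.8·(cos 49.9°, sin 49.9°) = (20.5, 24.3). ∠PTD = 122.5°, so TD runs at 49.9° + (180° − 122.5°) = 107° from the x-axis; with |TD| = 41.9, D = T + 41.9·(cos 107°, sin 107°) = (7.95, 64.3). TD ⟂ DV; with |DV| = 10.5 on the right of TD, V = D + 10.5·(0.954, 0.299) = (18.0, 67.4). Then cos ∠DVP = VD·VP / (|VD||VP|), giving 57.7°.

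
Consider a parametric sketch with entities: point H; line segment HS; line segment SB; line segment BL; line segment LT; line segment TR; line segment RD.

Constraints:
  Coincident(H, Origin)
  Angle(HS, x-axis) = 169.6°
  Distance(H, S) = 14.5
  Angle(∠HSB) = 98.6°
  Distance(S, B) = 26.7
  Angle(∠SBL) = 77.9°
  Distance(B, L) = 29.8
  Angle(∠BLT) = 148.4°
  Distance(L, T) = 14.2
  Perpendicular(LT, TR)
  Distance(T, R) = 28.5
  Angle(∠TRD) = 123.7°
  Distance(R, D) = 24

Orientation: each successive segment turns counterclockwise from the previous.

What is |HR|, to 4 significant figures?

9.468

∠BLT = 148.4° gives LT at 24.70° from the x-axis; with |LT| = 14.2, T = (19.53, -20.27). The perpendicularity gives TR at right angles to LT, so TR runs at 114.7°; with |TR| = 28.5, R = (7.621, 5.618). Then |HR| = |R − H| = 9.468.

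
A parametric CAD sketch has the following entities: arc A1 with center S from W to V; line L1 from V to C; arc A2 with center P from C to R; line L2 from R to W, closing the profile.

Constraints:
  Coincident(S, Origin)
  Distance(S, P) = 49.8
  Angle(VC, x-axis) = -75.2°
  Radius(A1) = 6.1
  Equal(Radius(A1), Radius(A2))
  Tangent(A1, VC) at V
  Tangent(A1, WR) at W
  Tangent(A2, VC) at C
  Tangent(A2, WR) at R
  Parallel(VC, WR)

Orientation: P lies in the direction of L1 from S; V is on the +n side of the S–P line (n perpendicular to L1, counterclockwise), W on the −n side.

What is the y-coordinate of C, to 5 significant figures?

-46.590

The slot axis is L1's direction at -75.2°, so u = (cos -75.2°, sin -75.2°) = (0.25545, -0.96682) and n = (−sin -75.2°, cos -75.2°) = (0.96682, 0.25545). S is at the origin and P lies 49.8 along u from S, so P = 49.8·u = (12.721, -48.148). Tangency of A1 to both parallel lines with radius 6.1 puts V and W at S ± 6.1·n: V = (5.8976, 1.5582), W = (-5.8976, -1.5582). Equal radii place C and R the same way about P: C = P + 6.1·n = (18.619, -46.590), R = P − 6.1·n = (6.8236, -49.706). So C.y = -46.590.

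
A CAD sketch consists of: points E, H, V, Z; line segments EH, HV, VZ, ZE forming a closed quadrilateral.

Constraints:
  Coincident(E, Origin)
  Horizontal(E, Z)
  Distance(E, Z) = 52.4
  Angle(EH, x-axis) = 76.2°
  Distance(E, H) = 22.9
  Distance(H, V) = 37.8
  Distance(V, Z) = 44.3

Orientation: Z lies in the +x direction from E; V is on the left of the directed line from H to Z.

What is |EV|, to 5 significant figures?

56.369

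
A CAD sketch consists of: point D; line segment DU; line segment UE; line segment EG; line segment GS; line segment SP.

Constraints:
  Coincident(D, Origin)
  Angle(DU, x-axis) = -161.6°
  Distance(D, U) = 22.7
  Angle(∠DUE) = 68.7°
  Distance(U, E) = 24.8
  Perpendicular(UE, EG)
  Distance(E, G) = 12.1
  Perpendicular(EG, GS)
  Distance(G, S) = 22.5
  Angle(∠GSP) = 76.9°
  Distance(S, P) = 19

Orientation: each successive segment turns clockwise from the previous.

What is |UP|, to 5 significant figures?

9.2019

D is at the origin; DU runs at -161.6° with length 22.7, so U = (-21.539, -7.1652). ∠DUE = 68.7° gives UE at 87.100° from the x-axis; with |UE| = 24.8, E = (-20.285, 17.603). UE is perpendicular to EG, so EG runs at -2.9000°; with |EG| = 12.1, G = (-8.2003, 16.991). EG is perpendicular to GS, so GS runs at -92.900°; with |GS| = 22.5, S = (-9.3386, -5.4804). ∠GSP = 76.9° gives SP at 164.00° from the x-axis; with |SP| = 19.0, P = (-27.603, -0.24324). Then |UP| = |P − U| = 9.2019.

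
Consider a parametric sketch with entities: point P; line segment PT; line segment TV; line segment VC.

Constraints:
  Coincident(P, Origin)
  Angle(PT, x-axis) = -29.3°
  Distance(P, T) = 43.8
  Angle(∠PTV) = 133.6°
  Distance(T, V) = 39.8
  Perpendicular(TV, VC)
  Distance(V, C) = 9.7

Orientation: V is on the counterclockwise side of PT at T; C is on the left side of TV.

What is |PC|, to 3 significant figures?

73.4

∠PTV = 133.6°, so TV runs at -29.3° + (180° − 133.6°) = 17.1° from the x-axis; with |TV| = 39.8, V = T + 39.8·(cos 17.1°, sin 17.1°) = (76.2, -9.73). TV ⟂ VC; with |VC| = 9.7 on the left of TV, C = V + 9.7·(-0.294, 0.956) = (73.4, -0.461). Then |PC| = |C − P| = 73.4.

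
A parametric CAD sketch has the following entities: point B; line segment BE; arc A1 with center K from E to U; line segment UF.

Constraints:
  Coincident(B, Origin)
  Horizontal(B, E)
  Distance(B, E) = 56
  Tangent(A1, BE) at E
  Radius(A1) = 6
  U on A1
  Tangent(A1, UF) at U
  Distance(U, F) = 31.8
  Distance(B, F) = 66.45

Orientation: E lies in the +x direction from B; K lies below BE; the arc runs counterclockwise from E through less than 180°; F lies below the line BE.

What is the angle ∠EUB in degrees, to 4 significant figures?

123.4°

Checks: |KU| = 6.000 ✓; ∠(KU, UF) = 90.00° ✓; |UF| = 31.80 ✓; |BF| = 66.45 ✓.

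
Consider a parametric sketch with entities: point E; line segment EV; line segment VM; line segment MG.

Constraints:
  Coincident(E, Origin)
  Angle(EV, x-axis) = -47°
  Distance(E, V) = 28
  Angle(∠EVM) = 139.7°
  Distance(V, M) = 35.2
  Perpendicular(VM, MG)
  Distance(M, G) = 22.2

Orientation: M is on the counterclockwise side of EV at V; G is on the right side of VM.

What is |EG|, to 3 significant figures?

69.5

E is at the origin; EV runs at -47.0° with length 28.0, so V = 28.0·(cos -47.0°, sin -47.0°) = (19.1, -20.5). ∠EVM = 139.7°, so VM runs at -47.0° + (180° − 139.7°) = -6.70° from the x-axis; with |VM| = 35.2, M = V + 35.2·(cos -6.70°, sin -6.70°) = (54.1, -24.6). The perpendicularity gives MG at right angles to VM; with |MG| = 22.2 on the right of VM, G = M + 22.2·(-0.117, -0.993) = (51.5, -46.6). Then |EG| = |G − E| = 69.5.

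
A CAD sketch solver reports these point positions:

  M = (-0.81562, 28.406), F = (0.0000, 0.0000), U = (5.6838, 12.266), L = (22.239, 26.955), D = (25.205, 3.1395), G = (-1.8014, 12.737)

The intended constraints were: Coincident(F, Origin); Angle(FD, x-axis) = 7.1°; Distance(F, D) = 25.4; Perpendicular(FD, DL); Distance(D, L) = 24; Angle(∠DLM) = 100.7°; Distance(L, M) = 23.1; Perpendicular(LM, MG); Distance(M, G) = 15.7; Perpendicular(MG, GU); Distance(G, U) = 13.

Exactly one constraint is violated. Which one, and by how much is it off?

Distance(G, U) = 13 — off by 5.50.

F = (0.00, 0.00) ✓; FD at 7.100° ✓; |FD| = 25.40 ✓; ∠(FD, DL) = 90.00° ✓; |DL| = 24.00 ✓; ∠DLM = 100.7° ✓; |LM| = 23.10 ✓; ∠(LM, MG) = 90.00° ✓; |MG| = 15.70 ✓; ∠(MG, GU) = 90.00° ✓; |GU| = 7.500 ✗.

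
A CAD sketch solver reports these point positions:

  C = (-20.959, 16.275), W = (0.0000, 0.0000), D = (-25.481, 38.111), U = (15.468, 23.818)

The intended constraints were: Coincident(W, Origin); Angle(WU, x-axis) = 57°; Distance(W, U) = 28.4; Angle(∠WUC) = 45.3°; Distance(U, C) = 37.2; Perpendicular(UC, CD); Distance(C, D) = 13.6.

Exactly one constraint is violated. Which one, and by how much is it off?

Distance(C, D) = 13.6 — off by 8.70.

W = (0.00, 0.00) ✓; WU at 57.00° ✓; |WU| = 28.40 ✓; ∠WUC = 45.30° ✓; |UC| = 37.20 ✓; ∠(UC, CD) = 90.00° ✓; |CD| = 22.30 ✗.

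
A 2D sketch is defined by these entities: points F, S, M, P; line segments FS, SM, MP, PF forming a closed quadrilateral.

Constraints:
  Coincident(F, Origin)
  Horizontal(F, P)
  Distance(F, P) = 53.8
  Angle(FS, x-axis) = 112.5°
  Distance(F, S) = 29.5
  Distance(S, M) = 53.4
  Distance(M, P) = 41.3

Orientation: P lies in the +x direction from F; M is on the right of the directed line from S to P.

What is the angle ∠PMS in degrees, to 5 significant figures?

95.492°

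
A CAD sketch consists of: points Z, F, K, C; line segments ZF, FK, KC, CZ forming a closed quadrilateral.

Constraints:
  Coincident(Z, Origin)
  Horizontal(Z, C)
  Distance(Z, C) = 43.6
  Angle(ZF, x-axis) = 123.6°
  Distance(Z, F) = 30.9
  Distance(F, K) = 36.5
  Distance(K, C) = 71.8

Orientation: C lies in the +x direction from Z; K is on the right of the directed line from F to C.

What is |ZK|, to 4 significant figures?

29.10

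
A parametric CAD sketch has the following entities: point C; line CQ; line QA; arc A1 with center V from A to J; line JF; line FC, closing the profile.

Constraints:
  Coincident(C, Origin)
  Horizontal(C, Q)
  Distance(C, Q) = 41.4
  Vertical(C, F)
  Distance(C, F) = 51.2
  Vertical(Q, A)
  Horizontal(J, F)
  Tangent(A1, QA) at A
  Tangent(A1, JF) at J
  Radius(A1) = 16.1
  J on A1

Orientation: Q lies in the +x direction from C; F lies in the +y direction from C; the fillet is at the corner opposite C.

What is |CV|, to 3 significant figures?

43.3

C is at the origin; C and Q share the same y with |CQ| = 41.4 and Q on the +x side, so Q = (41.4, 0.00). CF is vertical with |CF| = 51.2 and F on the +y side, so F = (0.00, 51.2). The virtual corner opposite C is at (41.4, 51.2). Tangency of A1 to QA means the radius VA is perpendicular to QA and the tangent condition forces VJ to be normal to JF, with radius 16.1, so the center V sits 16.1 in from both sides at V = (25.3, 35.1). Then |CV| = |V − C| = 43.3.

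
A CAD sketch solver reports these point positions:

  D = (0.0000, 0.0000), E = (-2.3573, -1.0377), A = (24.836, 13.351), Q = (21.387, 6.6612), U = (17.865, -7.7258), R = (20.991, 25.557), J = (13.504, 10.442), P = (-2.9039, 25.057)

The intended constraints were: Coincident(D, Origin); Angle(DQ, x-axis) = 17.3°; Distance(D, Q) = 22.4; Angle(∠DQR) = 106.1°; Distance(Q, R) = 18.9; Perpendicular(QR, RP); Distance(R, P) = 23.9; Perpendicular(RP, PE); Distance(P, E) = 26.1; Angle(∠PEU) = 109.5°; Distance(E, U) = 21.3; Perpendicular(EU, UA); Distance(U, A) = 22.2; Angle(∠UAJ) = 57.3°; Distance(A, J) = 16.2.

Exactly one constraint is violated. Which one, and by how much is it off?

Distance(A, J) = 16.2 — off by 4.50.

D = (0.00, 0.00) ✓; DQ at 17.30° ✓; |DQ| = 22.40 ✓; ∠DQR = 106.1° ✓; |QR| = 18.90 ✓; ∠(QR, RP) = 90.00° ✓; |RP| = 23.90 ✓; ∠(RP, PE) = 90.00° ✓; |PE| = 26.10 ✓; ∠PEU = 109.5° ✓; |EU| = 21.30 ✓; ∠(EU, UA) = 90.00° ✓; |UA| = 22.20 ✓; ∠UAJ = 57.30° ✓; |AJ| = 11.70 ✗.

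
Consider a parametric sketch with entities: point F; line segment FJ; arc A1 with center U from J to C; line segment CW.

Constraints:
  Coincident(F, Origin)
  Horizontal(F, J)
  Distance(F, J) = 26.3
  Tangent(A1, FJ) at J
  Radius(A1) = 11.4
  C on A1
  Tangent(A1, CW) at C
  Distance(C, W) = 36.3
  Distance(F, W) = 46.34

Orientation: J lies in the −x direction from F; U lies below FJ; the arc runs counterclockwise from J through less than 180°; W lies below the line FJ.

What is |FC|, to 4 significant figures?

39.54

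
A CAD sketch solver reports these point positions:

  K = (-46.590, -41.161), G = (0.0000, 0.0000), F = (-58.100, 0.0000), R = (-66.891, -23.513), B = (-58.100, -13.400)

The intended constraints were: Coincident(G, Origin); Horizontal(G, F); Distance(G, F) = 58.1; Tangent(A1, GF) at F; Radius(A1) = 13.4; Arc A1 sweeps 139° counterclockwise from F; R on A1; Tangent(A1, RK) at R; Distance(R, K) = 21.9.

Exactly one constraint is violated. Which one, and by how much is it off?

Distance(R, K) = 21.9 — off by 5.00.

G = (0.00, 0.00) ✓; G.y = 0.00, F.y = 0.00 ✓; |GF| = 58.10 ✓; ∠(BF, FG) = 90.00° ✓; |BF| = 13.40 ✓; bearing(B→R) − bearing(B→F) = 139.0° ✓; |BR| = 13.40 ✓; ∠(BR, RK) = 90.00° ✓; |RK| = 26.90 ✗.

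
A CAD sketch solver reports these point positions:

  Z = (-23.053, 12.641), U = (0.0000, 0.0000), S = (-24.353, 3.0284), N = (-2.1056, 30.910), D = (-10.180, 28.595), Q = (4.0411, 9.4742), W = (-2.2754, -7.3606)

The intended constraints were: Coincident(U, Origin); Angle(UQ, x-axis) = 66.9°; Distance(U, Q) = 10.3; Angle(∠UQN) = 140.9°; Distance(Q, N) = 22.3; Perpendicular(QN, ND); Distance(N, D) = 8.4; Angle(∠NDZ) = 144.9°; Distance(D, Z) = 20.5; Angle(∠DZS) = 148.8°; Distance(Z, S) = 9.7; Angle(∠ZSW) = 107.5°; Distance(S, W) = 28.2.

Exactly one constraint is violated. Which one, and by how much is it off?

Distance(S, W) = 28.2 — off by 3.80.

U = (0.00, 0.00) ✓; UQ at 66.90° ✓; |UQ| = 10.30 ✓; ∠UQN = 140.9° ✓; |QN| = 22.30 ✓; ∠(QN, ND) = 90.00° ✓; |ND| = 8.400 ✓; ∠NDZ = 144.9° ✓; |DZ| = 20.50 ✓; ∠DZS = 148.8° ✓; |ZS| = 9.700 ✓; ∠ZSW = 107.5° ✓; |SW| = 24.40 ✗.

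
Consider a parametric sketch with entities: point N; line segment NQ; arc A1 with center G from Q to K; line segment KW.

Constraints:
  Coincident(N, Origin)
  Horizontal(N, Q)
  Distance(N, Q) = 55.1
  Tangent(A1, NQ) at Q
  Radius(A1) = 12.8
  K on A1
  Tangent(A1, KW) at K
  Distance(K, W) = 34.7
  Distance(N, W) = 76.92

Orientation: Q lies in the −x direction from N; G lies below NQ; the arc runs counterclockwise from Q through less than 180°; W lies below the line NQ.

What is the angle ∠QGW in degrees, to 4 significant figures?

174.3°

Checks: |GK| = 12.80 ✓; ∠(GK, KW) = 90.00° ✓; |KW| = 34.70 ✓; |NW| = 76.92 ✓.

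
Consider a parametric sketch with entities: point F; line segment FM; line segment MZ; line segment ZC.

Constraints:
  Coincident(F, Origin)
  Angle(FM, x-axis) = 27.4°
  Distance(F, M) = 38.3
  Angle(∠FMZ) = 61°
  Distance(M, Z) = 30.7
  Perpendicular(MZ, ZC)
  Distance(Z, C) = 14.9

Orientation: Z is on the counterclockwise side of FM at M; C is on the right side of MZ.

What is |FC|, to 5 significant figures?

49.895

F is at the origin; FM runs at 27.4° with length 38.3, so M = 38.3·(cos 27.4°, sin 27.4°) = (34.003, 17.626). ∠FMZ = 61.0°, so MZ runs at 27.4° + (180° − 61.0°) = 146.40° from the x-axis; with |MZ| = 30.7, Z = M + 30.7·(cos 146.40°, sin 146.40°) = (8.4326, 34.615). The perpendicularity gives ZC at right angles to MZ; with |ZC| = 14.9 on the right of MZ, C = Z + 14.9·(0.55339, 0.83292) = (16.678, 47.025). Then |FC| = |C − F| = 49.895.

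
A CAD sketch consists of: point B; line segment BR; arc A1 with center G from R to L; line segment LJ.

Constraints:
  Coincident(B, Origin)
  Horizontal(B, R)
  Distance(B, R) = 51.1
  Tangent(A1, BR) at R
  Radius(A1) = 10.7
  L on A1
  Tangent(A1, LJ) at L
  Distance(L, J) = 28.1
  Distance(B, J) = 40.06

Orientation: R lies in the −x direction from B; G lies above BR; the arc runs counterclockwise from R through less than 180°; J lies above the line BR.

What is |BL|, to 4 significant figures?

42.26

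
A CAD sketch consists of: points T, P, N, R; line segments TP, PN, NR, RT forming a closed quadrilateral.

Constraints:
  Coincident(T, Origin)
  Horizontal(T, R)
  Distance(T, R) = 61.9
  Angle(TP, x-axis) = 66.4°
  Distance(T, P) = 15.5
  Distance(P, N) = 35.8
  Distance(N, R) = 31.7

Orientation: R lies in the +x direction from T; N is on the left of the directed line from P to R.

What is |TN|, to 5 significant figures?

47.094

Checks: |PN| = 35.80 ✓; |NR| = 31.70 ✓.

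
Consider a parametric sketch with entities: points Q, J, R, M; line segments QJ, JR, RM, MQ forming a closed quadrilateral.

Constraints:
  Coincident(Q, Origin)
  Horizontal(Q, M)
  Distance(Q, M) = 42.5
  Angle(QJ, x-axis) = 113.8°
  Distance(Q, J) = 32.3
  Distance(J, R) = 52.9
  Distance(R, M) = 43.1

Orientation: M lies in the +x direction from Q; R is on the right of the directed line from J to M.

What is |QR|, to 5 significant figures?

20.847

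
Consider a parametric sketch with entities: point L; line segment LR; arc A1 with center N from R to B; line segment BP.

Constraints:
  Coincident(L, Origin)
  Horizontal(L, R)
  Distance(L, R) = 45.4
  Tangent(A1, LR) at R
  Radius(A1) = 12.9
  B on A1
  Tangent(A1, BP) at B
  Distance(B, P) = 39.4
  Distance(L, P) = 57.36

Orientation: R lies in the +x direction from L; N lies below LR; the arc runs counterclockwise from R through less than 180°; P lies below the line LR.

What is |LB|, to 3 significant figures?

34.5

L is at the origin; L and R share the same y with |LR| = 45.4 and R on the +x side, so R = (45.4, 0.00). The tangent condition forces NR to be normal to LR, so N = R + (0, -12.9) = (45.4, -12.9). Since NB ⟂ BP (tangency), |NP| = √(12.9² + 39.4²) = 41.5 regardless of where B sits on A1. So P lies on both circle(L, 57.36) and circle(N, 41.5); the below-LR intersection is P = (27.5, -50.3). B is the foot of the tangent from P: B = (32.6, -11.2).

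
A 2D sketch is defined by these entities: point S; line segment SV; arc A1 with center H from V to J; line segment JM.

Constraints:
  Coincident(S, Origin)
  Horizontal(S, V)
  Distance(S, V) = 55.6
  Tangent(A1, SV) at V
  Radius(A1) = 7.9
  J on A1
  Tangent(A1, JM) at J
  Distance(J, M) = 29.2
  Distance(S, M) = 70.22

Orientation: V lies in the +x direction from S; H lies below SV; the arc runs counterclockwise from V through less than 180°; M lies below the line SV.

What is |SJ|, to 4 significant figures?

49.46

Checks: |HJ| = 7.900 ✓; ∠(HJ, JM) = 90.00° ✓; |JM| = 29.20 ✓; |SM| = 70.22 ✓.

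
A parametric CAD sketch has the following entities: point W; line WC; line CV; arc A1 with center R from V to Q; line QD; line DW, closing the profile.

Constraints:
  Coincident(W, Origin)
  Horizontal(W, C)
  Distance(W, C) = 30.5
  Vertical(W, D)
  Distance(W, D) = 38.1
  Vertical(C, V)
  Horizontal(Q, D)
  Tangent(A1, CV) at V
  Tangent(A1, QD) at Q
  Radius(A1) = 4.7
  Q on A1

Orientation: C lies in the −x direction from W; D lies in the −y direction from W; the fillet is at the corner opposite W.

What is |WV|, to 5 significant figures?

45.231

The virtual corner opposite W is at (-30.500, -38.100). The tangent condition forces RV to be normal to CV and A1 meets QD tangentially, so RQ is at right angles to QD, with radius 4.7, so the center R sits 4.7 in from both sides at R = (-25.800, -33.400). That places the tangent points at V = (-30.500, -33.400) on CV and Q = (-25.800, -38.100) on QD. Then |WV| = |V − W| = 45.231.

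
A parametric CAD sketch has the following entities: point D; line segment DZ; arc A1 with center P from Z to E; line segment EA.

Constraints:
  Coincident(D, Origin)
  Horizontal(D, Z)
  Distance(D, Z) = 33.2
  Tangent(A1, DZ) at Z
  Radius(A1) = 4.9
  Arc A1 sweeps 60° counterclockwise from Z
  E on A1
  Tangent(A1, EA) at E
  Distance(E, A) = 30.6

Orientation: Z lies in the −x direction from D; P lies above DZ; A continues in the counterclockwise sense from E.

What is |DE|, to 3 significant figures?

29.1

The tangent condition forces PZ to be normal to DZ, so P = Z + (0, 4.9) = (-33.2, 4.90). On A1, Z sits at bearing -90° from P; a 60° counterclockwise sweep puts E at bearing -30°, so E = P + 4.9·(cos -30°, sin -30°) = (-29.0, 2.45). Then |DE| = |E − D| = 29.1.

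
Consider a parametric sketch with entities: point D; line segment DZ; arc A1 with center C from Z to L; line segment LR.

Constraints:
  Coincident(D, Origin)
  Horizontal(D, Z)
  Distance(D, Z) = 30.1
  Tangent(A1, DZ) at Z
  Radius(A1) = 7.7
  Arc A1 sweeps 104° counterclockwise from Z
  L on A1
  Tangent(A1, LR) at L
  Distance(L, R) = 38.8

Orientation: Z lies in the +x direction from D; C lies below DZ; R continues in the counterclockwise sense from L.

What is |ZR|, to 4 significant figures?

47.25

D is at the origin; D and Z share the same y with |DZ| = 30.1 and Z on the +x side, so Z = (30.10, 0.000). Since A1 is tangent to DZ there, CZ ⟂ DZ, so C = Z + (0, -7.7) = (30.10, -7.700). On A1, Z sits at bearing 90° from C; a 104° counterclockwise sweep puts L at bearing 194°, so L = C + 7.7·(cos 194°, sin 194°) = (22.63, -9.563). Tangency of A1 to LR means the radius CL is perpendicular to LR, so LR runs along (−sin 194°, cos 194°); with |LR| = 38.8, R = (32.02, -47.21). Then |ZR| = |R − Z| = 47.25.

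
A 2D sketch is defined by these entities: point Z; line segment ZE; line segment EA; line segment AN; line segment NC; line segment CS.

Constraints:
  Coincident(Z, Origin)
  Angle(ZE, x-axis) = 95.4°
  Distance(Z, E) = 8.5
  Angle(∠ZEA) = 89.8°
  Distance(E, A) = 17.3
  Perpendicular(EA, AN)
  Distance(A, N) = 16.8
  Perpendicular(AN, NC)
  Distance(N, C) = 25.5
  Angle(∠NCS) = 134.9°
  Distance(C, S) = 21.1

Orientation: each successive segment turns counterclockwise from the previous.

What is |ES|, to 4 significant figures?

23.17

Z is at the origin; ZE runs at 95.4° with length 8.5, so E = (-0.7999, 8.462). ∠ZEA = 89.8° gives EA at -174.4° from the x-axis; with |EA| = 17.3, A = (-18.02, 6.774). EA is perpendicular to AN, so AN runs at -84.40°; with |AN| = 16.8, N = (-16.38, -9.946). AN ⟂ NC, so NC runs at 5.600°; with |NC| = 25.5, C = (9.000, -7.457). ∠NCS = 134.9° gives CS at 50.70° from the x-axis; with |CS| = 21.1, S = (22.36, 8.871). Then |ES| = |S − E| = 23.17.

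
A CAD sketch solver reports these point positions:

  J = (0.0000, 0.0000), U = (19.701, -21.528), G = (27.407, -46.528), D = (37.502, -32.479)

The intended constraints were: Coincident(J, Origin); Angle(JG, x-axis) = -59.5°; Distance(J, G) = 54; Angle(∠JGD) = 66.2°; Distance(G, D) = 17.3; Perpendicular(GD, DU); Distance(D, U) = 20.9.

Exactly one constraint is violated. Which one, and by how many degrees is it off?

Perpendicular(GD, DU) — off by 4.10°.

J = (0.00, 0.00) ✓; JG at -59.50° ✓; |JG| = 54.00 ✓; ∠JGD = 66.20° ✓; |GD| = 17.30 ✓; ∠(GD, DU) = 94.10° ✗; |DU| = 20.90 ✓.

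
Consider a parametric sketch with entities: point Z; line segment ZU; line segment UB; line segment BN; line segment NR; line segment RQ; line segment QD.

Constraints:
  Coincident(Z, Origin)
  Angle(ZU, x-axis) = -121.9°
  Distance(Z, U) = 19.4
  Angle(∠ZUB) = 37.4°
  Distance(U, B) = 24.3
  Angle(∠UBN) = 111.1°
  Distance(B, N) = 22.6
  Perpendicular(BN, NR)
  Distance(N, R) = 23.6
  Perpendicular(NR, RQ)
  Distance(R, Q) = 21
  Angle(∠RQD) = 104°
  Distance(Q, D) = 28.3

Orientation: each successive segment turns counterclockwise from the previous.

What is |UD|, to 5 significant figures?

26.760

Z is at the origin; ZU runs at -121.9° with length 19.4, so U = (-10.252, -16.470). ∠ZUB = 37.4° gives UB at 20.700° from the x-axis; with |UB| = 24.3, B = (12.480, -7.8806). ∠UBN = 111.1° gives BN at 89.600° from the x-axis; with |BN| = 22.6, N = (12.637, 14.719). BN is perpendicular to NR, so NR runs at 179.60°; with |NR| = 23.6, R = (-10.962, 14.884). The perpendicularity gives RQ at right angles to NR, so RQ runs at -90.400°; with |RQ| = 21.0, Q = (-11.109, -6.1159). ∠RQD = 104.0° gives QD at -14.400° from the x-axis; with |QD| = 28.3, D = (16.302, -13.154). Then |UD| = |D − U| = 26.760.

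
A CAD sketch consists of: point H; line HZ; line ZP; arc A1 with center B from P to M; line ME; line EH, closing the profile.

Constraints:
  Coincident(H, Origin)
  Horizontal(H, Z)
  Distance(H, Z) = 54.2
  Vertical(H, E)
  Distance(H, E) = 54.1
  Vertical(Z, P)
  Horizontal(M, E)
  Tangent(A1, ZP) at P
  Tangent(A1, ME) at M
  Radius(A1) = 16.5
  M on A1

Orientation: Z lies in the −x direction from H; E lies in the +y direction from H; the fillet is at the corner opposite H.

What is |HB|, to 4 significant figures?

53.25

H is at the origin; H and Z share the same y with |HZ| = 54.2 and Z on the −x side, so Z = (-54.20, 0.000). H and E share the same x with |HE| = 54.1 and E on the +y side, so E = (0.000, 54.10). The virtual corner opposite H is at (-54.20, 54.10). The tangent condition forces BP to be normal to ZP and since A1 is tangent to ME there, BM ⟂ ME, with radius 16.5, so the center B sits 16.5 in from both sides at B = (-37.70, 37.60). Then |HB| = |B − H| = 53.25.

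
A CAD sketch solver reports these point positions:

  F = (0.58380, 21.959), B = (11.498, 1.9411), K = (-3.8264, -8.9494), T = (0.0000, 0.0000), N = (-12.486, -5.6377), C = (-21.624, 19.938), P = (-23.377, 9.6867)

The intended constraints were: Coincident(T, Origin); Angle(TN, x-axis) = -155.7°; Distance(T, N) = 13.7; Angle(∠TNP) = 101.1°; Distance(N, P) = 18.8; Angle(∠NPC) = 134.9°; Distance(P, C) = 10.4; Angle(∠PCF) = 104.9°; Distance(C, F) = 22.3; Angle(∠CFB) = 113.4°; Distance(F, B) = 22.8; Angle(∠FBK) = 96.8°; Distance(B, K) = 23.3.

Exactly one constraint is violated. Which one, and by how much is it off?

Distance(B, K) = 23.3 — off by 4.50.

T = (0.00, 0.00) ✓; TN at -155.7° ✓; |TN| = 13.70 ✓; ∠TNP = 101.1° ✓; |NP| = 18.80 ✓; ∠NPC = 134.9° ✓; |PC| = 10.40 ✓; ∠PCF = 104.9° ✓; |CF| = 22.30 ✓; ∠CFB = 113.4° ✓; |FB| = 22.80 ✓; ∠FBK = 96.80° ✓; |BK| = 18.80 ✗.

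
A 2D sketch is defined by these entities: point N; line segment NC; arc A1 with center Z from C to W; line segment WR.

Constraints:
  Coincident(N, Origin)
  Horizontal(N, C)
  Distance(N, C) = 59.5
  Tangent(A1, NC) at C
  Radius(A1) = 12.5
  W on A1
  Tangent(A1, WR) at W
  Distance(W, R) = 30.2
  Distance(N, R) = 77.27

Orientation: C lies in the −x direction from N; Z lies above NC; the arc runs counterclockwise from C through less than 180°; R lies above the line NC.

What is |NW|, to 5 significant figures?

51.874

Checks: |ZC| = 12.50 ✓; |ZW| = 12.50 ✓; ∠(ZW, WR) = 90.00° ✓; |WR| = 30.20 ✓; |NR| = 77.27 ✓.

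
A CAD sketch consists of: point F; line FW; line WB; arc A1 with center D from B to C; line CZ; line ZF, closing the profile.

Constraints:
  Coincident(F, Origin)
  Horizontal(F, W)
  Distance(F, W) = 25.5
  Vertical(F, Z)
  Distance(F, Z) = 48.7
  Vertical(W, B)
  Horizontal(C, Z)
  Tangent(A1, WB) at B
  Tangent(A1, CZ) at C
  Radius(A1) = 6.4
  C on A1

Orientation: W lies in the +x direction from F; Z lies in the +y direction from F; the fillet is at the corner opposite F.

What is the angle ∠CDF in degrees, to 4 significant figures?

155.7°

The virtual corner opposite F is at (25.50, 48.70). The tangent condition forces DB to be normal to WB and tangency of A1 to CZ means the radius DC is perpendicular to CZ, with radius 6.4, so the center D sits 6.4 in from both sides at D = (19.10, 42.30). That places the tangent points at B = (25.50, 42.30) on WB and C = (19.10, 48.70) on CZ. Then cos ∠CDF = DC·DF / (|DC||DF|), giving 155.7°.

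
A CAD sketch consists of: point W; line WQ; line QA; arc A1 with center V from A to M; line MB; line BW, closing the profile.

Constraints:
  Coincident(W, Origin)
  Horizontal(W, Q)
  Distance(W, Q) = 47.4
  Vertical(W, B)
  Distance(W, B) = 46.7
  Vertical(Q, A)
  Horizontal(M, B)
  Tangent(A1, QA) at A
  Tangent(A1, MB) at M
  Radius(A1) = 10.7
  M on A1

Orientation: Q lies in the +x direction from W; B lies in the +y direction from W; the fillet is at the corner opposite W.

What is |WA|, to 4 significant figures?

59.52

W is at the origin; WQ is horizontal with |WQ| = 47.4 and Q on the +x side, so Q = (47.40, 0.000). WB is vertical with |WB| = 46.7 and B on the +y side, so B = (0.000, 46.70). The virtual corner opposite W is at (47.40, 46.70). The tangent condition forces VA to be normal to QA and A1 meets MB tangentially, so VM is at right angles to MB, with radius 10.7, so the center V sits 10.7 in from both sides at V = (36.70, 36.00). That places the tangent points at A = (47.40, 36.00) on QA and M = (36.70, 46.70) on MB. Then |WA| = |A − W| = 59.52.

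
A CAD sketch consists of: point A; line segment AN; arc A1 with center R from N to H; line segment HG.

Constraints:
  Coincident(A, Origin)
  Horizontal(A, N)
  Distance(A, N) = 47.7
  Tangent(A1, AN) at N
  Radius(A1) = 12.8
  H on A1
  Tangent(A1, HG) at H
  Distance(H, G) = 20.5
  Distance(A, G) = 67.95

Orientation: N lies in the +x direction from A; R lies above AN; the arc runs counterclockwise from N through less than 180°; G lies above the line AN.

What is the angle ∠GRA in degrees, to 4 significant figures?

131.9°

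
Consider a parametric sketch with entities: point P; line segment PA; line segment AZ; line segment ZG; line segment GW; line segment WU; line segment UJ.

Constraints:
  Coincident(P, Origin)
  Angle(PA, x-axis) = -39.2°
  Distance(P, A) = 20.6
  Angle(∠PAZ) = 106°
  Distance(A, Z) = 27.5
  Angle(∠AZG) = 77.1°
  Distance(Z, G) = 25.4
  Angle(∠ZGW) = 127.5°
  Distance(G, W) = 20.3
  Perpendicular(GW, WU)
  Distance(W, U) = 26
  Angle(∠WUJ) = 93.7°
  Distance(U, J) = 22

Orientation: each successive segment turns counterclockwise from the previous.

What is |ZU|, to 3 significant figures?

36.2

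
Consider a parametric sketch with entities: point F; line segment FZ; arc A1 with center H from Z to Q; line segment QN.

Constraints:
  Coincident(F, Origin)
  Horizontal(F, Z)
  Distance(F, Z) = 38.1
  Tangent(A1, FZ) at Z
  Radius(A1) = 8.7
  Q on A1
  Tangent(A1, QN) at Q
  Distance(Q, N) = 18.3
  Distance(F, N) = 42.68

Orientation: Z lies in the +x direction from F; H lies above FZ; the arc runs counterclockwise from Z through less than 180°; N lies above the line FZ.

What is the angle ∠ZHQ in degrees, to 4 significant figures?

132.5°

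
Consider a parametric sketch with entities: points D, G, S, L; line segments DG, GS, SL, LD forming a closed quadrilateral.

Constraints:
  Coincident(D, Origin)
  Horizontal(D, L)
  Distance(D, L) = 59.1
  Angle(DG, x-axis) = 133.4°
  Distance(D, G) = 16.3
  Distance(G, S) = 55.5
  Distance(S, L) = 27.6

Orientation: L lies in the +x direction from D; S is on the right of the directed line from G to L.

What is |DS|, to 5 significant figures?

40.117

D is at the origin; DL is horizontal with |DL| = 59.1 and L in +x, so L = (59.1, 0). DG runs at 133.4° with |DG| = 16.3, so G = (-11.200, 11.843). S is determined by |GS| = 55.5 and |SL| = 27.6 together: it lies at the intersection of circle(G, 55.5) and circle(L, 27.6). With |GL| = 71.290, the foot of the radical line on GL is 51.906 from G and the perpendicular offset is √(55.5² − 51.906²) = 19.647. Taking the right-of-GL solution: S = (36.721, -16.154).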